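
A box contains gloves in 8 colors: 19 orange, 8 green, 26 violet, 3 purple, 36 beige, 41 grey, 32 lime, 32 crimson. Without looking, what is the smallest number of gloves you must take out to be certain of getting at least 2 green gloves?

The worst case draws every non-green glove first: 19 + 26 + 3 + 36 + 41 + 32 + 32 = 189.
The next 2 draws are then forced to be green, giving 189 + 2 = 191.

191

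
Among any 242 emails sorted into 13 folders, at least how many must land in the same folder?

19

If each of the 13 folders held at most 18, the total would be at most 13 × 18 = 234 < 242, a contradiction.
So at least one holds ⌈242/13⌉ = 19.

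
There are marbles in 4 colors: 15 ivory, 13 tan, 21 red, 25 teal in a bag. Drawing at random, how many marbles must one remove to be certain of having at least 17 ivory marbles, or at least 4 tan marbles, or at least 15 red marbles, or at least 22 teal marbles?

54

The worst case stops just short of every target: all 15 ivory, 3 tan, 14 red, 21 teal — 15 + 3 + 14 + 21 = 53 marbles.
One more marble must push some color to its target, so 53 + 1 = 54.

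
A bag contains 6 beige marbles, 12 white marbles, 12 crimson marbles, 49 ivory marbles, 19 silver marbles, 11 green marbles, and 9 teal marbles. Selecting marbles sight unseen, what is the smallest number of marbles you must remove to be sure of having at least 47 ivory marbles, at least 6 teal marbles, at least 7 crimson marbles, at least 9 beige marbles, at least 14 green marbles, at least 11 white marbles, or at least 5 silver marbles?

89

Each of the 7 colors has its own threshold; avoid all of them simultaneously.
The worst case stops just short of every target: all 6 beige, 10 white, 6 crimson, 46 ivory, 4 silver, all 11 green, 5 teal — 6 + 10 + 6 + 46 + 4 + 11 + 5 = 88 marbles.
One more marble must push some color to its target, so 88 + 1 = 89.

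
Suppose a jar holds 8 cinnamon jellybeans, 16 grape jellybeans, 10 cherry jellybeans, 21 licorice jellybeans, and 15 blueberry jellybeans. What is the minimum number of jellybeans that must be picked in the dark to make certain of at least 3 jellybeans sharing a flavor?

The worst case takes 2 jellybeans of each flavor without reaching 3 of any: 5 × 2 = 10.
The next jellybean must bring some flavor to 3, so 10 + 1 = 11.

11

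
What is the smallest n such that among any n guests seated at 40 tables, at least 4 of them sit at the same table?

121

There are 40 tables acting as pigeonholes.
With 40 × 3 = 120 guests we could place exactly 3 in each, with no class reaching 4.
One more forces some class to hold 4, so 120 + 1 = 121.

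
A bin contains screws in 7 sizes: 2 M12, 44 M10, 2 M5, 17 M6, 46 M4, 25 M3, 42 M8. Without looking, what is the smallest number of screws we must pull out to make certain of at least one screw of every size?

The hardest size to obtain is M12: we could draw every other screw first — 178 − 2 = 176 screws — without a single M12 one.
The next draw must be M12, so 176 + 1 = 177.

177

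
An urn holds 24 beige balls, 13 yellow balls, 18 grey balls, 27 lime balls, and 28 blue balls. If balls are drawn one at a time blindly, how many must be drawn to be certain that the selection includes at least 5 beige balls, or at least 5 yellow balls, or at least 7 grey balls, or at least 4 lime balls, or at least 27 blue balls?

44

Each of the 5 colors has its own threshold; avoid all of them simultaneously.
The worst case stops just short of every target: 4 beige, 4 yellow, 6 grey, 3 lime, 26 blue — 4 + 4 + 6 + 3 + 26 = 43 balls.
One more ball must push some color to its target, so 43 + 1 = 44.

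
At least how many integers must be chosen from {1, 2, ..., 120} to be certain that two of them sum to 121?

61

Partition {1, …, 120} into 60 pairs: {1,120}, {2,119}, …, {60,61}.
Choosing 60 integers — say the integers 1 through 60 — takes one from each pair and avoids the property.
Choosing 61 forces two into the same pair by pigeonhole, and those sum to 121. So 61.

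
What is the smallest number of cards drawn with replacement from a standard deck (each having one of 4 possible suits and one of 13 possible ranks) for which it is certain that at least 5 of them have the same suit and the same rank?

There are 4 × 13 = 52 (suit, rank) combinations acting as pigeonholes.
With 52 × 4 = 208 cards drawn with replacement from a standard deck we could place exactly 4 in each, with no (suit, rank) pair reaching 5.
One more forces some (suit, rank) pair to hold 5, so 208 + 1 = 209.

209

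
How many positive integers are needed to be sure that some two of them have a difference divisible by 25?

26

Use the pigeonhole principle on residue classes: two integers differ by a multiple of 25 exactly when they share a remainder mod 25.
There are 25 residue classes mod 25, so 25 integers can all lie in distinct classes.
One more integer must repeat a residue, giving a difference divisible by 25. So n = 25 + 1 = 26.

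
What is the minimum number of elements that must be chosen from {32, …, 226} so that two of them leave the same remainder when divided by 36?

37

Use the pigeonhole principle on residue classes: group the integers by remainder mod 36; there are 36 residue classes, each nonempty in this range.
Choosing one from each class (36 integers) avoids any shared remainder.
One more choice must repeat a class, so two differ by a multiple of 36. Hence 36 + 1 = 37.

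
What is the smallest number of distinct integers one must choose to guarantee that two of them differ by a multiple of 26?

Use the pigeonhole principle on residue classes: two integers differ by a multiple of 26 exactly when they share a remainder mod 26.
There are 26 residue classes mod 26, so 26 integers can all lie in distinct classes.
One more integer must repeat a residue, giving a difference divisible by 26. So n = 26 + 1 = 27.

27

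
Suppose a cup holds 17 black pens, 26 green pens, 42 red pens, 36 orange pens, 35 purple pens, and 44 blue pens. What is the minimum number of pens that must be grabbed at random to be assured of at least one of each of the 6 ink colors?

The hardest ink color to obtain is black: we could draw every other pen first — 200 − 17 = 183 pens — without a single black one.
The next draw must be black, so 183 + 1 = 184.

184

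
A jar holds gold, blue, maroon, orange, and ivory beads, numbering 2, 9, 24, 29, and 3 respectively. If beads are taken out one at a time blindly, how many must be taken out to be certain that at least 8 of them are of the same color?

In the worst case we take at most 7 of each color, but all 2 gold and all 3 ivory (fewer than 7), giving 2 + 7 + 7 + 7 + 3 = 26.
One more bead then forces some color to 8, so 26 + 1 = 27.

27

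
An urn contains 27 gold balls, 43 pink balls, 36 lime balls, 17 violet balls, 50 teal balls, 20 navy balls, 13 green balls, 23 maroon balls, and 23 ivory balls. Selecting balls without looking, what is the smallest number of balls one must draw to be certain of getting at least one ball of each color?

The hardest color to obtain is green: we could draw every other ball first — 252 − 13 = 239 balls — without a single green one.
The next draw must be green, so 239 + 1 = 240.

240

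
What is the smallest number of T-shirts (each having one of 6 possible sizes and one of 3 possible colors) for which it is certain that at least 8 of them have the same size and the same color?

There are 6 × 3 = 18 (size, color) combinations acting as pigeonholes.
With 18 × 7 = 126 T-shirts we could place exactly 7 in each, with no (size, color) pair reaching 8.
One more forces some (size, color) pair to hold 8, so 126 + 1 = 127.

127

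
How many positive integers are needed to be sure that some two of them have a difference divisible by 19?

20

Two integers differ by a multiple of 19 exactly when they share a remainder mod 19.
There are 19 residue classes mod 19, so 19 integers can all lie in distinct classes.
One more integer must repeat a residue, giving a difference divisible by 19. So n = 19 + 1 = 20.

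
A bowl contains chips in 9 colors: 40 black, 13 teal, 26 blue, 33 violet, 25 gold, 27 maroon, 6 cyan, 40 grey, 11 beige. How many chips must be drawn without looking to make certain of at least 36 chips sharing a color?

In the worst case we take at most 35 of each color, but all 13 teal, all 26 blue, all 33 violet, all 25 gold, all 27 maroon, all 6 cyan, and all 11 beige (fewer than 35), giving 35 + 13 + 26 + 33 + 25 + 27 + 6 + 35 + 11 = 211.
One more chip then forces some color to 36, so 211 + 1 = 212.

212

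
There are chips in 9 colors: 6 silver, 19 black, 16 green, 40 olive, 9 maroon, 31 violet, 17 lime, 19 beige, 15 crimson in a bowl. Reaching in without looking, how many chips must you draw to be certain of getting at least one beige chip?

The worst case draws every non-beige chip first: 6 + 19 + 16 + 40 + 9 + 31 + 17 + 15 = 153.
The next draw is then forced to be beige, giving 153 + 1 = 154.

154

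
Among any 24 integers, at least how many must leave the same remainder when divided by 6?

The 24 integers fall into 6 residue classes modulo 6.
If each of the 6 residue classes modulo 6 held at most 3, the total would be at most 6 × 3 = 18 < 24, a contradiction.
So at least one holds ⌈24/6⌉ = 4.

4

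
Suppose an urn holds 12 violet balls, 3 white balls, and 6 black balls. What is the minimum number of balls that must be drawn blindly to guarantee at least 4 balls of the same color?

10

Treat the 3 colors as pigeonholes.
The worst case takes 3 balls of each color without reaching 4 of any: 3 × 3 = 9.
The next ball must bring some color to 4, so 9 + 1 = 10.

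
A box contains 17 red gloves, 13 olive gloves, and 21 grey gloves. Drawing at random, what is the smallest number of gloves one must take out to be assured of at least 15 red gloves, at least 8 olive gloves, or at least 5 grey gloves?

Each of the 3 colors has its own threshold; avoid all of them simultaneously.
The worst case stops just short of every target: 14 red, 7 olive, 4 grey — 14 + 7 + 4 = 25 gloves.
One more glove must push some color to its target, so 25 + 1 = 26.

26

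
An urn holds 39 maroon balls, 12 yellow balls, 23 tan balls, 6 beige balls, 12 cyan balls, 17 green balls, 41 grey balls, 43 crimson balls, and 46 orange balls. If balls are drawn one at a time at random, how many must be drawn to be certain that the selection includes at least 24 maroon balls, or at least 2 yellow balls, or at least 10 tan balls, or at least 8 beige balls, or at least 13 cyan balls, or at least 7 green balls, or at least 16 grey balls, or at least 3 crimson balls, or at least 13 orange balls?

87

Each of the 9 colors has its own threshold; avoid all of them simultaneously.
The worst case stops just short of every target: 23 maroon, 1 yellow, 9 tan, all 6 beige, 12 cyan, 6 green, 15 grey, 2 crimson, 12 orange — 23 + 1 + 9 + 6 + 12 + 6 + 15 + 2 + 12 = 86 balls.
One more ball must push some color to its target, so 86 + 1 = 87.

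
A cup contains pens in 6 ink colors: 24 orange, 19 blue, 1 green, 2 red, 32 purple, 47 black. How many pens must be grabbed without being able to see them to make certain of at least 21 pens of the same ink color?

83

In the worst case we take at most 20 of each ink color, but all 19 blue, all 1 green, and all 2 red (fewer than 20), giving 20 + 19 + 1 + 2 + 20 + 20 = 82.
One more pen then forces some ink color to 21, so 82 + 1 = 83.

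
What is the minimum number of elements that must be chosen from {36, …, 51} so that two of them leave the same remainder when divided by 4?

5

Group the integers by remainder mod 4; there are 4 residue classes, each nonempty in this range.
Choosing one from each class (4 integers) avoids any shared remainder.
One more choice must repeat a class, so two differ by a multiple of 4. Hence 4 + 1 = 5.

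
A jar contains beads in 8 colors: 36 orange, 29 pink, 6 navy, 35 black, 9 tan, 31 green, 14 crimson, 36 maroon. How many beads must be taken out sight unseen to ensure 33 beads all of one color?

In the worst case we take at most 32 of each color, but all 29 pink, all 6 navy, all 9 tan, all 31 green, and all 14 crimson (fewer than 32), giving 32 + 29 + 6 + 32 + 9 + 31 + 14 + 32 = 185.
One more bead then forces some color to 33, so 185 + 1 = 186.

186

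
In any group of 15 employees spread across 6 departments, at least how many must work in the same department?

If each of the 6 departments held at most 2, the total would be at most 6 × 2 = 12 < 15, a contradiction.
So at least one holds ⌈15/6⌉ = 3.

3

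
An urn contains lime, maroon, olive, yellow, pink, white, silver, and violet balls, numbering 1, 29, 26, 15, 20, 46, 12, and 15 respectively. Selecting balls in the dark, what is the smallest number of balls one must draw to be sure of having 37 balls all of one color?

155

Treat the 8 colors as pigeonholes.
In the worst case we take at most 36 of each color, but all 1 lime, all 29 maroon, all 26 olive, all 15 yellow, all 20 pink, all 12 silver, and all 15 violet (fewer than 36), giving 1 + 29 + 26 + 15 + 20 + 36 + 12 + 15 = 154.
One more ball then forces some color to 37, so 154 + 1 = 155.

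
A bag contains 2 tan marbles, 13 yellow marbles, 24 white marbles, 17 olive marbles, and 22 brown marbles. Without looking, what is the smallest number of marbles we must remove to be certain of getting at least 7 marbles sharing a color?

27

Treat the 5 colors as pigeonholes.
In the worst case we take at most 6 of each color, but all 2 tan (fewer than 6), giving 2 + 6 + 6 + 6 + 6 = 26.
One more marble then forces some color to 7, so 26 + 1 = 27.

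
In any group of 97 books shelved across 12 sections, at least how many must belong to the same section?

9

If each of the 12 sections held at most 8, the total would be at most 12 × 8 = 96 < 97, a contradiction.
So at least one holds ⌈97/12⌉ = 9.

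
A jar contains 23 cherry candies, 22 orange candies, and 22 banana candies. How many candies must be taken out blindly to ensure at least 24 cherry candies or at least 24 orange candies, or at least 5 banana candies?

The worst case stops just short of every target: 23 cherry, all 22 orange, 4 banana — 23 + 22 + 4 = 49 candies.
One more candy must push some flavor to its target, so 49 + 1 = 50.

50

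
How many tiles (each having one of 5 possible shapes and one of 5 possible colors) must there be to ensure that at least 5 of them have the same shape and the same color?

101

There are 5 × 5 = 25 (shape, color) combinations acting as pigeonholes.
With 25 × 4 = 100 tiles we could place exactly 4 in each, with no (shape, color) pair reaching 5.
One more forces some (shape, color) pair to hold 5, so 100 + 1 = 101.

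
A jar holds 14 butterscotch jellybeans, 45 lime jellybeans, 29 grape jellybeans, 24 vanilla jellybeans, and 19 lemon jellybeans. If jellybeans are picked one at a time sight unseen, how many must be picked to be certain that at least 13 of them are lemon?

The worst case draws every non-lemon jellybean first: 14 + 45 + 29 + 24 = 112.
The next 13 draws are then forced to be lemon, giving 112 + 13 = 125.

125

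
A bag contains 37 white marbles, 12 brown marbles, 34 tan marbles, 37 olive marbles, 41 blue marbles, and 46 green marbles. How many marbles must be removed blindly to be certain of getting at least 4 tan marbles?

The worst case draws every non-tan marble first: 37 + 12 + 37 + 41 + 46 = 173.
The next 4 draws are then forced to be tan, giving 173 + 4 = 177.

177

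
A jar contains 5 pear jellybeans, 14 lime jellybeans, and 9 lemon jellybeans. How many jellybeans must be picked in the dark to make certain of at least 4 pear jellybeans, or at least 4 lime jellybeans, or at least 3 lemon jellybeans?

9

The worst case stops just short of every target: 3 pear, 3 lime, 2 lemon — 3 + 3 + 2 = 8 jellybeans.
One more jellybean must push some flavor to its target, so 8 + 1 = 9.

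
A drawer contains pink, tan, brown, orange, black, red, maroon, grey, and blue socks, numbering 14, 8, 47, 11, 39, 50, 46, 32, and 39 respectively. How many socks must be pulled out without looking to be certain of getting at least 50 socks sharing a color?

286

In the worst case we take at most 49 of each color, but all 14 pink, all 8 tan, all 47 brown, all 11 orange, all 39 black, all 46 maroon, all 32 grey, and all 39 blue (fewer than 49), giving 14 + 8 + 47 + 11 + 39 + 49 + 46 + 32 + 39 = 285.
One more sock then forces some color to 50, so 285 + 1 = 286.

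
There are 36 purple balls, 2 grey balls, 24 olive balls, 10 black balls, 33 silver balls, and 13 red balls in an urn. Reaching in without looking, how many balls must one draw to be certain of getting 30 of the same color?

108

In the worst case we take at most 29 of each color, but all 2 grey, all 24 olive, all 10 black, and all 13 red (fewer than 29), giving 29 + 2 + 24 + 10 + 29 + 13 = 107.
One more ball then forces some color to 30, so 107 + 1 = 108.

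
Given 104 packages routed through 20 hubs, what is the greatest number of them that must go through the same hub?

If each of the 20 hubs held at most 5, the total would be at most 20 × 5 = 100 < 104, a contradiction.
So at least one holds ⌈104/20⌉ = 6.

6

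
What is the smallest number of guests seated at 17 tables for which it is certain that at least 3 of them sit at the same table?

There are 17 tables acting as pigeonholes.
With 17 × 2 = 34 guests we could place exactly 2 in each, with no class reaching 3.
One more forces some class to hold 3, so 34 + 1 = 35.

35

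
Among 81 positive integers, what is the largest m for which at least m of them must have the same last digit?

There are 10 possible last digits, which serve as the pigeonholes.
If each of the 10 possible last digits held at most 8, the total would be at most 10 × 8 = 80 < 81, a contradiction.
So at least one holds ⌈81/10⌉ = 9.

9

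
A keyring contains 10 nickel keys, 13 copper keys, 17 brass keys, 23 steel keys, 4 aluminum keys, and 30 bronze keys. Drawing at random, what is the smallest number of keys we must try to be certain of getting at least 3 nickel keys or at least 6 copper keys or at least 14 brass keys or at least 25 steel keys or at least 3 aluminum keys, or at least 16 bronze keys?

61

Each of the 6 types has its own threshold; avoid all of them simultaneously.
The worst case stops just short of every target: 2 nickel, 5 copper, 13 brass, all 23 steel, 2 aluminum, 15 bronze — 2 + 5 + 13 + 23 + 2 + 15 = 60 keys.
One more key must push some type to its target, so 60 + 1 = 61.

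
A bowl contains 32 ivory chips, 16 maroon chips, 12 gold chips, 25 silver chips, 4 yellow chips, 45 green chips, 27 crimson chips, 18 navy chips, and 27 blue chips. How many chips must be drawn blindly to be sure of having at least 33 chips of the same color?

Treat the 9 colors as pigeonholes.
In the worst case we take at most 32 of each color, but all 16 maroon, all 12 gold, all 25 silver, all 4 yellow, all 27 crimson, all 18 navy, and all 27 blue (fewer than 32), giving 32 + 16 + 12 + 25 + 4 + 32 + 27 + 18 + 27 = 193.
One more chip then forces some color to 33, so 193 + 1 = 194.

194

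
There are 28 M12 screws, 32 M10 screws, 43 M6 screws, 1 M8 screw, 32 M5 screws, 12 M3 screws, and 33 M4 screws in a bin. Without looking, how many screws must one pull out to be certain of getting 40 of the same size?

In the worst case we take at most 39 of each size, but all 28 M12, all 32 M10, all 1 M8, all 32 M5, all 12 M3, and all 33 M4 (fewer than 39), giving 28 + 32 + 39 + 1 + 32 + 12 + 33 = 177.
One more screw then forces some size to 40, so 177 + 1 = 178.

178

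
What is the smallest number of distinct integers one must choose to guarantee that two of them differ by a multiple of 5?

6

Two integers differ by a multiple of 5 exactly when they share a remainder mod 5.
There are 5 residue classes mod 5, so 5 integers can all lie in distinct classes.
One more integer must repeat a residue, giving a difference divisible by 5. So n = 5 + 1 = 6.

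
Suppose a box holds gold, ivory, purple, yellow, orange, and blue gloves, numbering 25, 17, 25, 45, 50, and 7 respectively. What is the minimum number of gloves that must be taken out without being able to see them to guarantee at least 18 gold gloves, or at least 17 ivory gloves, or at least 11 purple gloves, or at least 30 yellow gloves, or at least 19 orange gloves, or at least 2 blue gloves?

92

Each of the 6 colors has its own threshold; avoid all of them simultaneously.
The worst case stops just short of every target: 17 gold, 16 ivory, 10 purple, 29 yellow, 18 orange, 1 blue — 17 + 16 + 10 + 29 + 18 + 1 = 91 gloves.
One more glove must push some color to its target, so 91 + 1 = 92.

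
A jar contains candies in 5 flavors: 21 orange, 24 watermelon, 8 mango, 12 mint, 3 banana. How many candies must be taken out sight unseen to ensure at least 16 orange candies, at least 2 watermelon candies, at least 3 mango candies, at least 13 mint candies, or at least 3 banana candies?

33

The worst case stops just short of every target: 15 orange, 1 watermelon, 2 mango, 12 mint, 2 banana — 15 + 1 + 2 + 12 + 2 = 32 candies.
One more candy must push some flavor to its target, so 32 + 1 = 33.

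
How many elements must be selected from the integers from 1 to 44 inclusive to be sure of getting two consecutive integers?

23

Partition {1, …, 44} into 22 pairs: {1,2}, {3,4}, …, {43,44}.
Choosing 22 integers — say the 22 even numbers 2, 4, …, 44 — takes one from each pair and avoids the property.
Choosing 23 forces two into the same pair by pigeonhole, and those are consecutive. So 23.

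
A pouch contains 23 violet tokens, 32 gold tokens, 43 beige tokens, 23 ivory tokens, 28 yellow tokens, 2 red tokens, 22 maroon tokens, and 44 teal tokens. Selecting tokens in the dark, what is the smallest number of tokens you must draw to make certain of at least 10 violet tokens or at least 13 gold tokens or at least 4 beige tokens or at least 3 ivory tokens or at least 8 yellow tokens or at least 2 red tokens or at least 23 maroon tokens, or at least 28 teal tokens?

84

The worst case stops just short of every target: 9 violet, 12 gold, 3 beige, 2 ivory, 7 yellow, 1 red, 22 maroon, 27 teal — 9 + 12 + 3 + 2 + 7 + 1 + 22 + 27 = 83 tokens.
One more token must push some color to its target, so 83 + 1 = 84.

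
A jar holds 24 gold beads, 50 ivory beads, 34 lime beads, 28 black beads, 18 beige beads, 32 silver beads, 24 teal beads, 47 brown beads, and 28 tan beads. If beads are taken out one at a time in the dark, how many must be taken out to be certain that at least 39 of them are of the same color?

In the worst case we take at most 38 of each color, but all 24 gold, all 34 lime, all 28 black, all 18 beige, all 32 silver, all 24 teal, and all 28 tan (fewer than 38), giving 24 + 38 + 34 + 28 + 18 + 32 + 24 + 38 + 28 = 264.
One more bead then forces some color to 39, so 264 + 1 = 265.

265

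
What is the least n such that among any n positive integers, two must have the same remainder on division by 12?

Two integers differ by a multiple of 12 exactly when they share a remainder mod 12.
There are 12 residue classes mod 12, so 12 integers can all lie in distinct classes.
One more integer must repeat a residue, giving a difference divisible by 12. So n = 12 + 1 = 13.

13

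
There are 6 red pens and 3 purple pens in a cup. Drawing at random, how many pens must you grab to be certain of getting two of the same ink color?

3

Treat the 2 ink colors as pigeonholes.
The worst case takes 1 pen of each ink color without reaching 2 of any: 2 × 1 = 2.
The next pen must bring some ink color to 2, so 2 + 1 = 3.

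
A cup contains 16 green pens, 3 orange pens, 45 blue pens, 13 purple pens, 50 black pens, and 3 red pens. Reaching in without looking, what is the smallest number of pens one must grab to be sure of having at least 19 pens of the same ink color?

Treat the 6 ink colors as pigeonholes.
In the worst case we take at most 18 of each ink color, but all 16 green, all 3 orange, all 13 purple, and all 3 red (fewer than 18), giving 16 + 3 + 18 + 13 + 18 + 3 = 71.
One more pen then forces some ink color to 19, so 71 + 1 = 72.

72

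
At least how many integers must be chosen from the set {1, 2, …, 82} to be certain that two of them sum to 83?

Partition {1, …, 82} into 41 pairs: {1,82}, {2,81}, …, {41,42}.
Choosing 41 integers — say the integers 1 through 41 — takes one from each pair and avoids the property.
Choosing 42 forces two into the same pair by pigeonhole, and those sum to 83. So 42.

42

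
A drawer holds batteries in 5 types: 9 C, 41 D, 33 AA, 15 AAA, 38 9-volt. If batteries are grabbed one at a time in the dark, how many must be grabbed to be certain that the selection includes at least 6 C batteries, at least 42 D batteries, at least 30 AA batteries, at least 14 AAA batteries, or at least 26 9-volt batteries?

The worst case stops just short of every target: 5 C, 41 D, 29 AA, 13 AAA, 25 9-volt — 5 + 41 + 29 + 13 + 25 = 113 batteries.
One more battery must push some type to its target, so 113 + 1 = 114.

114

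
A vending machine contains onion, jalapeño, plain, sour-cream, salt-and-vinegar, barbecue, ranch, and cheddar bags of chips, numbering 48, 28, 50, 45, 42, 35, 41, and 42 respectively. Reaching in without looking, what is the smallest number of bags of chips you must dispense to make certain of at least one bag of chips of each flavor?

304

The hardest flavor to obtain is jalapeño: we could draw every other bag of chips first — 331 − 28 = 303 bags of chips — without a single jalapeño one.
The next draw must be jalapeño, so 303 + 1 = 304.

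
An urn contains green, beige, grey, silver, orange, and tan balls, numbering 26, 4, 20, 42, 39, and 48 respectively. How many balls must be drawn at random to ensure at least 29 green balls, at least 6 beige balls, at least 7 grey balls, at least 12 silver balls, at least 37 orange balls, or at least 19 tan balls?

The worst case stops just short of every target: all 26 green, all 4 beige, 6 grey, 11 silver, 36 orange, 18 tan — 26 + 4 + 6 + 11 + 36 + 18 = 101 balls.
One more ball must push some color to its target, so 101 + 1 = 102.

102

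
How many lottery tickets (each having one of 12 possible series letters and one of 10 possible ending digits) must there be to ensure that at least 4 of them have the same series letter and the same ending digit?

There are 12 × 10 = 120 (series letter, ending digit) combinations acting as pigeonholes.
With 120 × 3 = 360 lottery tickets we could place exactly 3 in each, with no (series letter, ending digit) pair reaching 4.
One more forces some (series letter, ending digit) pair to hold 4, so 360 + 1 = 361.

361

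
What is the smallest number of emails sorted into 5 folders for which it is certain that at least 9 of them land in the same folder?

There are 5 folders acting as pigeonholes.
With 5 × 8 = 40 emails we could place exactly 8 in each, with no class reaching 9.
One more forces some class to hold 9, so 40 + 1 = 41.

41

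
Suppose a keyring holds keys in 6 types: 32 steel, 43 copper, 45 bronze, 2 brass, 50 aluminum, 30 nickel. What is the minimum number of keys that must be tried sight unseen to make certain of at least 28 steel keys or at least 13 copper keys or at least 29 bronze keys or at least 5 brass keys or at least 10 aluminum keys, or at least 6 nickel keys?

The worst case stops just short of every target: 27 steel, 12 copper, 28 bronze, all 2 brass, 9 aluminum, 5 nickel — 27 + 12 + 28 + 2 + 9 + 5 = 83 keys.
One more key must push some type to its target, so 83 + 1 = 84.

84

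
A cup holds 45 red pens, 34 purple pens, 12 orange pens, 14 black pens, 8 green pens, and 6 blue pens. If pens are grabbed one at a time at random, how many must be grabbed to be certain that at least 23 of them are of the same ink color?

In the worst case we take at most 22 of each ink color, but all 12 orange, all 14 black, all 8 green, and all 6 blue (fewer than 22), giving 22 + 22 + 12 + 14 + 8 + 6 = 84.
One more pen then forces some ink color to 23, so 84 + 1 = 85.

85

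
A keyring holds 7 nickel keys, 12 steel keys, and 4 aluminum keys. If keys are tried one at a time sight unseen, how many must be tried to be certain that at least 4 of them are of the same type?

10

Treat the 3 types as pigeonholes.
The worst case takes 3 keys of each type without reaching 4 of any: 3 × 3 = 9.
The next key must bring some type to 4, so 9 + 1 = 10.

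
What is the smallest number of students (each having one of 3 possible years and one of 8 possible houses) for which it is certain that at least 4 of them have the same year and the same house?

73

There are 3 × 8 = 24 (year, house) combinations acting as pigeonholes.
With 24 × 3 = 72 students we could place exactly 3 in each, with no (year, house) pair reaching 4.
One more forces some (year, house) pair to hold 4, so 72 + 1 = 73.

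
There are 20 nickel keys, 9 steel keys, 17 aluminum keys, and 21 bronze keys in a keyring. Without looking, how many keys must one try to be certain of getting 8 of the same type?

29

Treat the 4 types as pigeonholes.
The worst case takes 7 keys of each type without reaching 8 of any: 4 × 7 = 28.
The next key must bring some type to 8, so 28 + 1 = 29.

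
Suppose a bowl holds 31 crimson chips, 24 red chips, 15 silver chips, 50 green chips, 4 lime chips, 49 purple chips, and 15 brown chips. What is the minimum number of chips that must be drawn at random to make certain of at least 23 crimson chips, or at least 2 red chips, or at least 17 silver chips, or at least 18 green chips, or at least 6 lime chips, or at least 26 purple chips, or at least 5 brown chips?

The worst case stops just short of every target: 22 crimson, 1 red, all 15 silver, 17 green, all 4 lime, 25 purple, 4 brown — 22 + 1 + 15 + 17 + 4 + 25 + 4 = 88 chips.
One more chip must push some color to its target, so 88 + 1 = 89.

89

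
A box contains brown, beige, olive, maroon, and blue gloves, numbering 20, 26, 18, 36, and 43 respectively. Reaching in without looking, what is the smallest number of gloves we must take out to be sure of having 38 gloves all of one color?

138

In the worst case we take at most 37 of each color, but all 20 brown, all 26 beige, all 18 olive, and all 36 maroon (fewer than 37), giving 20 + 26 + 18 + 36 + 37 = 137.
One more glove then forces some color to 38, so 137 + 1 = 138.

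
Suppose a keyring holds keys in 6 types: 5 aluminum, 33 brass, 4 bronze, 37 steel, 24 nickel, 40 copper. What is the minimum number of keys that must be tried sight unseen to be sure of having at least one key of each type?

140

The hardest type to obtain is bronze: we could draw every other key first — 143 − 4 = 139 keys — without a single bronze one.
The next draw must be bronze, so 139 + 1 = 140.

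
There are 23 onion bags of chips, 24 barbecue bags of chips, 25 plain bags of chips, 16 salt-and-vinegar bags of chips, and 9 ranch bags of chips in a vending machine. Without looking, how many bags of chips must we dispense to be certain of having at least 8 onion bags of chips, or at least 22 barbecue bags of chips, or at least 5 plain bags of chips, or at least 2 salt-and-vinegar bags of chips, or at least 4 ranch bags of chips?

The worst case stops just short of every target: 7 onion, 21 barbecue, 4 plain, 1 salt-and-vinegar, 3 ranch — 7 + 21 + 4 + 1 + 3 = 36 bags of chips.
One more bag of chips must push some flavor to its target, so 36 + 1 = 37.

37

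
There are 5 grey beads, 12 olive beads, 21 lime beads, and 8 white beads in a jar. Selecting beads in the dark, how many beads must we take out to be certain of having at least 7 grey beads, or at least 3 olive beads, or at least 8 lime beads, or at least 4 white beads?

18

Each of the 4 colors has its own threshold; avoid all of them simultaneously.
The worst case stops just short of every target: all 5 grey, 2 olive, 7 lime, 3 white — 5 + 2 + 7 + 3 = 17 beads.
One more bead must push some color to its target, so 17 + 1 = 18.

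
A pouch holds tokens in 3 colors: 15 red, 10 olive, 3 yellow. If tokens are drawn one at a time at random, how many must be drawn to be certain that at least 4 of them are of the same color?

10

The worst case takes 3 tokens of each color without reaching 4 of any: 3 × 3 = 9.
The next token must bring some color to 4, so 9 + 1 = 10.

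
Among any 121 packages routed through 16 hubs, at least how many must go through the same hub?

8

If each of the 16 hubs held at most 7, the total would be at most 16 × 7 = 112 < 121, a contradiction.
So at least one holds ⌈121/16⌉ = 8.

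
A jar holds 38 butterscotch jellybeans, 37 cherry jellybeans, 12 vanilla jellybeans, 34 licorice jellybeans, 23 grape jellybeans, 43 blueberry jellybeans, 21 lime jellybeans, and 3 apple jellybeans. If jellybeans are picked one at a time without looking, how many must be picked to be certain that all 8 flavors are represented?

The hardest flavor to obtain is apple: we could draw every other jellybean first — 211 − 3 = 208 jellybeans — without a single apple one.
The next draw must be apple, so 208 + 1 = 209.

209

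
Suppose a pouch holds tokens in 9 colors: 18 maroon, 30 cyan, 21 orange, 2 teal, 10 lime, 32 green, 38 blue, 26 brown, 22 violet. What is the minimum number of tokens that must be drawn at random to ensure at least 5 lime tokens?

194

To avoid lime tokens as long as possible, exhaust the other 8 colors first.
The worst case draws every non-lime token first: 18 + 30 + 21 + 2 + 32 + 38 + 26 + 22 = 189.
The next 5 draws are then forced to be lime, giving 189 + 5 = 194.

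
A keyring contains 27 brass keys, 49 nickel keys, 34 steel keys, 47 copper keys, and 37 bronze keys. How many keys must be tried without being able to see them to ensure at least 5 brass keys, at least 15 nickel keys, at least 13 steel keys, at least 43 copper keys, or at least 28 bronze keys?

100

Each of the 5 types has its own threshold; avoid all of them simultaneously.
The worst case stops just short of every target: 4 brass, 14 nickel, 12 steel, 42 copper, 27 bronze — 4 + 14 + 12 + 42 + 27 = 99 keys.
One more key must push some type to its target, so 99 + 1 = 100.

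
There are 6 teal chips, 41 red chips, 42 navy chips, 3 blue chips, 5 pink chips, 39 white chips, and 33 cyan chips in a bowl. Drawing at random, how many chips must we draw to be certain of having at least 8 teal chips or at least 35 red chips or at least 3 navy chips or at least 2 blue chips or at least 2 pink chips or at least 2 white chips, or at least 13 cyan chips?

58

The worst case stops just short of every target: all 6 teal, 34 red, 2 navy, 1 blue, 1 pink, 1 white, 12 cyan — 6 + 34 + 2 + 1 + 1 + 1 + 12 = 57 chips.
One more chip must push some color to its target, so 57 + 1 = 58.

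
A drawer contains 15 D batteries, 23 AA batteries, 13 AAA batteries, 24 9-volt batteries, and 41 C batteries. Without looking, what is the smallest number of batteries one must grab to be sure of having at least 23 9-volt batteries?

The worst case draws every non-9-volt battery first: 15 + 23 + 13 + 41 = 92.
The next 23 draws are then forced to be 9-volt, giving 92 + 23 = 115.

115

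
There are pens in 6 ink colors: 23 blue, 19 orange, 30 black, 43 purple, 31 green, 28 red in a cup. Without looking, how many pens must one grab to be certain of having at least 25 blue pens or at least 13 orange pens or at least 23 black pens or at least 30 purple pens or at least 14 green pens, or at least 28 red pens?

127

The worst case stops just short of every target: all 23 blue, 12 orange, 22 black, 29 purple, 13 green, 27 red — 23 + 12 + 22 + 29 + 13 + 27 = 126 pens.
One more pen must push some ink color to its target, so 126 + 1 = 127.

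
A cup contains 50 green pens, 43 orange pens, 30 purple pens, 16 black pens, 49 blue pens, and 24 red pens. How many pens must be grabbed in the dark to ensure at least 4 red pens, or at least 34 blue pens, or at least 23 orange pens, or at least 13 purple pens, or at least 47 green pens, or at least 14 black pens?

Each of the 6 ink colors has its own threshold; avoid all of them simultaneously.
The worst case stops just short of every target: 46 green, 22 orange, 12 purple, 13 black, 33 blue, 3 red — 46 + 22 + 12 + 13 + 33 + 3 = 129 pens.
One more pen must push some ink color to its target, so 129 + 1 = 130.

130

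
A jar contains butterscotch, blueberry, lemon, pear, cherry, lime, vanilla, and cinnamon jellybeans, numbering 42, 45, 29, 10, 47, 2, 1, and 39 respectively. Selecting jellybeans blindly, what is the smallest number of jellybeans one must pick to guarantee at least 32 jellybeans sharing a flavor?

In the worst case we take at most 31 of each flavor, but all 29 lemon, all 10 pear, all 2 lime, and all 1 vanilla (fewer than 31), giving 31 + 31 + 29 + 10 + 31 + 2 + 1 + 31 = 166.
One more jellybean then forces some flavor to 32, so 166 + 1 = 167.

167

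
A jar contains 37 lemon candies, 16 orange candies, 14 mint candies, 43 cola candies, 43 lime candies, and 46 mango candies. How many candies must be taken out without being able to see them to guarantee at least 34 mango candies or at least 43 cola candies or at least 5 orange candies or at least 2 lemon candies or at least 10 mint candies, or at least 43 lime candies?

Each of the 6 flavors has its own threshold; avoid all of them simultaneously.
The worst case stops just short of every target: 1 lemon, 4 orange, 9 mint, 42 cola, 42 lime, 33 mango — 1 + 4 + 9 + 42 + 42 + 33 = 131 candies.
One more candy must push some flavor to its target, so 131 + 1 = 132.

132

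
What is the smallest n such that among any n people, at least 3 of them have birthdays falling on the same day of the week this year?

There are 7 days of the week acting as pigeonholes.
With 7 × 2 = 14 people we could place exactly 2 in each, with no class reaching 3.
One more forces some class to hold 3, so 14 + 1 = 15.

15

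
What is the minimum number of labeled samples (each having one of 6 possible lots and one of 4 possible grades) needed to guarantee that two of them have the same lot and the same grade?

25

There are 6 × 4 = 24 (lot, grade) combinations acting as pigeonholes.
With 24 labeled samples we could place one in each, avoiding any repeat.
One more forces some (lot, grade) pair to hold 2, so 24 + 1 = 25.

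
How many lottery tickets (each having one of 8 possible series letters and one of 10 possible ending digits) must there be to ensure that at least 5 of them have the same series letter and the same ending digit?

321

There are 8 × 10 = 80 (series letter, ending digit) combinations acting as pigeonholes.
With 80 × 4 = 320 lottery tickets we could place exactly 4 in each, with no (series letter, ending digit) pair reaching 5.
One more forces some (series letter, ending digit) pair to hold 5, so 320 + 1 = 321.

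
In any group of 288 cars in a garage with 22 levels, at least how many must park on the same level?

14

If each of the 22 levels held at most 13, the total would be at most 22 × 13 = 286 < 288, a contradiction.
So at least one holds ⌈288/22⌉ = 14.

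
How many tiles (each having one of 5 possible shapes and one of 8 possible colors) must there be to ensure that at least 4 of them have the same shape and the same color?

There are 5 × 8 = 40 (shape, color) combinations acting as pigeonholes.
With 40 × 3 = 120 tiles we could place exactly 3 in each, with no (shape, color) pair reaching 4.
One more forces some (shape, color) pair to hold 4, so 120 + 1 = 121.

121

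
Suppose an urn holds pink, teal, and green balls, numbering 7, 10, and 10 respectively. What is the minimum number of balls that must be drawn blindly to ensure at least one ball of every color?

21

The hardest color to obtain is pink: we could draw every other ball first — 27 − 7 = 20 balls — without a single pink one.
The next draw must be pink, so 20 + 1 = 21.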